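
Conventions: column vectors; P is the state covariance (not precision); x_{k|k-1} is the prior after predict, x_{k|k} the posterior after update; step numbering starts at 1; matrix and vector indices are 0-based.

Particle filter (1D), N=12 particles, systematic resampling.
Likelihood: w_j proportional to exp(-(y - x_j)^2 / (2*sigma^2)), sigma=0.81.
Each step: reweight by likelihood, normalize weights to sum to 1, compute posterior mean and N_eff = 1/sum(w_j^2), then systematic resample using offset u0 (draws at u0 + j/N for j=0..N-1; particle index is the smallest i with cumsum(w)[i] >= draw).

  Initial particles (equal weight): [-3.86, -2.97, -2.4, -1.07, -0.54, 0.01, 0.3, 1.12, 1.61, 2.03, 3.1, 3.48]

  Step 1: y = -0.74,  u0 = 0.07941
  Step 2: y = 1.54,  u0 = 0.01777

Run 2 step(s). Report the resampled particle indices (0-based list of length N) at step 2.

resampled_idx = [4, 7, 8, 9, 10, 10, 11, 11, 11, 11, 11, 11]

step 1: w=[0.0002, 0.0070, 0.0381, 0.2862, 0.3017, 0.2026, 0.1364, 0.0223, 0.0046, 0.0009, 0.0000, 0.0000]  mean=-0.5050  Neff=4.2625  idx=[3, 3, 3, 3, 4, 4, 4, 5, 5, 5, 6, 8]
step 2: w=[0.0029, 0.0029, 0.0029, 0.0029, 0.0190, 0.0190, 0.0190, 0.0864, 0.0864, 0.0864, 0.1594, 0.5127]  mean=0.8328  Neff=3.2072  idx=[4, 7, 8, 9, 10, 10, 11, 11, 11, 11, 11, 11]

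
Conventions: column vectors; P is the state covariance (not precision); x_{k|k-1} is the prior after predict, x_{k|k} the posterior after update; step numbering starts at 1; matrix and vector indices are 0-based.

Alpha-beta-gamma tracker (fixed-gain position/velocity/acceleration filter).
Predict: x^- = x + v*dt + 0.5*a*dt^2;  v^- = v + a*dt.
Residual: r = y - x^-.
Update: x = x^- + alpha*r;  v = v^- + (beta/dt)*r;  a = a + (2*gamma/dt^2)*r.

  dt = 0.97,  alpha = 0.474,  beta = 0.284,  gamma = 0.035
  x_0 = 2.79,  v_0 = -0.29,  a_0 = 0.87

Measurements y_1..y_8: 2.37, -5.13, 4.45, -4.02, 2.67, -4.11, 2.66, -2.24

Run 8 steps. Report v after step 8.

step 1: x_pred=2.9180  r=-0.5480  x^+=2.6582  v^+=0.3935  a^+=0.8292
step 2: x_pred=3.4300  r=-8.5600  x^+=-0.6274  v^+=-1.3084  a^+=0.1924
step 3: x_pred=-1.8061  r=6.2561  x^+=1.1593  v^+=0.7099  a^+=0.6578
step 4: x_pred=2.1574  r=-6.1774  x^+=-0.7707  v^+=-0.4607  a^+=0.1983
step 5: x_pred=-1.1243  r=3.7943  x^+=0.6742  v^+=0.8426  a^+=0.4805
step 6: x_pred=1.7176  r=-5.8276  x^+=-1.0447  v^+=-0.3975  a^+=0.0470
step 7: x_pred=-1.4082  r=4.0682  x^+=0.5201  v^+=0.8391  a^+=0.3496
step 8: x_pred=1.4986  r=-3.7386  x^+=-0.2735  v^+=0.0837  a^+=0.0715

v_post = 0.0837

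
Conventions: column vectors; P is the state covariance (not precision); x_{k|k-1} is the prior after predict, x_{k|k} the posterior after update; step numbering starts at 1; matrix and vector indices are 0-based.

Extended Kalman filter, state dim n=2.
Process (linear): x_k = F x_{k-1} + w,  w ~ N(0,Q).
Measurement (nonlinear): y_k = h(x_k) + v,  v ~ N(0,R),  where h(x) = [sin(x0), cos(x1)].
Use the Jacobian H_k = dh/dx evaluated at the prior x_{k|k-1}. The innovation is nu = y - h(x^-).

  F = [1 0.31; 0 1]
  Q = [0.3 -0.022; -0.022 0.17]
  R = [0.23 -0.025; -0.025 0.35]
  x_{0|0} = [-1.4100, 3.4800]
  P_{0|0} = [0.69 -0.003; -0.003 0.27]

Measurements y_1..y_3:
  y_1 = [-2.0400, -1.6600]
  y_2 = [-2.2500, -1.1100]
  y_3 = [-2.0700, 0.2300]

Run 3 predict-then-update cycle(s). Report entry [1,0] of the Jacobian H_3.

H_jac[1,0] = 0.0000

step 1: x^-=[-0.3312, 3.4800]  P^-=[1.0141 0.0587; 0.0587 0.4400]  H_jac=[0.9457 0.0000; 0.0000 0.3320]  S=[1.1369 -0.0066; -0.0066 0.3985]  K=[0.8439 0.0628; 0.0510 0.3674]  nu=[-1.7148, -0.7167]  x^+=[-1.8234, 3.1293]  P^+=[0.2036 0.0027; 0.0027 0.3835]
step 2: x^-=[-0.8533, 3.1293]  P^-=[0.5421 0.0996; 0.0996 0.5535]  H_jac=[0.6575 0.0000; 0.0000 -0.0123]  S=[0.4644 -0.0258; -0.0258 0.3501]  K=[0.7706 0.0533; 0.1405 -0.0091]  nu=[-1.4966, -0.1101]  x^+=[-2.0123, 2.9201]  P^+=[0.2675 0.0495; 0.0495 0.5442]
step 3: x^-=[-1.1071, 2.9201]  P^-=[0.6505 0.1962; 0.1962 0.7142]  H_jac=[0.4473 0.0000; 0.0000 -0.2197]  S=[0.3601 -0.0443; -0.0443 0.3845]  K=[0.8055 -0.0193; 0.1963 -0.3856]  nu=[-1.1756, 1.2056]  x^+=[-2.0774, 2.2245]  P^+=[0.4153 0.1225; 0.1225 0.6365]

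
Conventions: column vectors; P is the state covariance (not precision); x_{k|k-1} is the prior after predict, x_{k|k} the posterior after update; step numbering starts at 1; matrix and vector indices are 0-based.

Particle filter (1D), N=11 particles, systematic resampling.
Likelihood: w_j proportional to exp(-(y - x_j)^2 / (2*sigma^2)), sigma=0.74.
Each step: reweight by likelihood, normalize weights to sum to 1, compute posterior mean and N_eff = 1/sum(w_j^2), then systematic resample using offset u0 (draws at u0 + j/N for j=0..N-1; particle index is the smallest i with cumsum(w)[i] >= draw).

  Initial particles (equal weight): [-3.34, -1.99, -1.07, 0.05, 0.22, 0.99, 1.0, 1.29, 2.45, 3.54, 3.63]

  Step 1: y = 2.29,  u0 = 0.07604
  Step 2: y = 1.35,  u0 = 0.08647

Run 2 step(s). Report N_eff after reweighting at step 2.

N_eff = 7.2107

step 1: w=[0.0000, 0.0000, 0.0000, 0.0045, 0.0088, 0.0939, 0.0962, 0.1764, 0.4294, 0.1055, 0.0853]  mean=2.1540  Neff=3.9674  idx=[5, 6, 7, 7, 8, 8, 8, 8, 8, 9, 10]
step 2: w=[0.1629, 0.1640, 0.1828, 0.1828, 0.0607, 0.0607, 0.0607, 0.0607, 0.0607, 0.0023, 0.0016]  mean=1.5548  Neff=7.2107  idx=[0, 1, 1, 2, 2, 3, 3, 4, 5, 7, 8]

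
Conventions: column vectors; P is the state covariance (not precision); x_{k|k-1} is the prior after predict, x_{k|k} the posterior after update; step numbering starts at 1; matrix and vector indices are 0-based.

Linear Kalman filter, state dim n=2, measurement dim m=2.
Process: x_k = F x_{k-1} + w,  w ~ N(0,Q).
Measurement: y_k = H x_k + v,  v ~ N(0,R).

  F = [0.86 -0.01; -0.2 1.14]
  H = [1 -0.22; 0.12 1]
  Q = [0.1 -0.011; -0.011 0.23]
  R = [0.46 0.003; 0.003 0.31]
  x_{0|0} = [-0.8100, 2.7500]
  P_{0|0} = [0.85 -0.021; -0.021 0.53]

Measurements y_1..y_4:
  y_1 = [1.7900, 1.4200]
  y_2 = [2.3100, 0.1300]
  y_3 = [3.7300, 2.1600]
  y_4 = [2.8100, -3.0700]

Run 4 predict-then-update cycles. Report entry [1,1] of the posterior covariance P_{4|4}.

P_post[1,1] = 0.1835

step 1: x^-=[-0.7241, 3.2970]  P^-=[0.7291 -0.1839; -0.1839 0.9624]  S=[1.3166 -0.3002; -0.3002 1.2387]  K=[0.5999 0.0676; -0.1348 0.7264]  nu=[3.2394, -1.7901]  x^+=[1.0983, 1.5599]  P^+=[0.2739 -0.0101; -0.0101 0.2260]
step 2: x^-=[0.9289, 1.5587]  P^-=[0.3028 -0.0706; -0.0706 0.5393]  S=[0.8200 -0.1481; -0.1481 0.8367]  K=[0.3934 0.0286; -0.1201 0.6132]  nu=[1.7240, -1.5401]  x^+=[1.5630, 0.4073]  P^+=[0.1785 -0.0114; -0.0114 0.1911]
step 3: x^-=[1.3401, 0.1517]  P^-=[0.2323 -0.0551; -0.0551 0.4907]  S=[0.7402 -0.1307; -0.1307 0.7908]  K=[0.3338 0.0208; -0.1155 0.5930]  nu=[2.4232, 1.8475]  x^+=[2.1874, 0.9674]  P^+=[0.1513 -0.0107; -0.0107 0.1848]
step 4: x^-=[1.8715, 0.6653]  P^-=[0.2121 -0.0496; -0.0496 0.4811]  S=[0.7172 -0.1257; -0.1257 0.7822]  K=[0.3144 0.0196; -0.1135 0.5892]  nu=[1.0849, -3.9599]  x^+=[2.1350, -1.7908]  P^+=[0.1424 -0.0101; -0.0101 0.1835]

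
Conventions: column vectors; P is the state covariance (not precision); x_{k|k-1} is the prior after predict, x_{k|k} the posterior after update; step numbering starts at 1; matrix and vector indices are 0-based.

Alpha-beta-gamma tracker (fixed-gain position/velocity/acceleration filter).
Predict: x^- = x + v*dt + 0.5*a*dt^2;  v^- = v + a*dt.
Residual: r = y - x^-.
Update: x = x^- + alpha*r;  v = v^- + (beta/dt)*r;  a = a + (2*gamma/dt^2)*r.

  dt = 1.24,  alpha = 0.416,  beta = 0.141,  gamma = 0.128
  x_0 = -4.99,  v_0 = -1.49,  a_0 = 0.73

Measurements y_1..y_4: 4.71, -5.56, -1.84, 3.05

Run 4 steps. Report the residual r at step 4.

step 1: x_pred=-6.2764  r=10.9864  x^+=-1.7060  v^+=0.6645  a^+=2.5592
step 2: x_pred=1.0854  r=-6.6454  x^+=-1.6791  v^+=3.0822  a^+=1.4527
step 3: x_pred=3.2597  r=-5.0997  x^+=1.1382  v^+=4.3037  a^+=0.6037
step 4: x_pred=6.9389  r=-3.8889  x^+=5.3211  v^+=4.6101  a^+=-0.0438

resid = -3.8889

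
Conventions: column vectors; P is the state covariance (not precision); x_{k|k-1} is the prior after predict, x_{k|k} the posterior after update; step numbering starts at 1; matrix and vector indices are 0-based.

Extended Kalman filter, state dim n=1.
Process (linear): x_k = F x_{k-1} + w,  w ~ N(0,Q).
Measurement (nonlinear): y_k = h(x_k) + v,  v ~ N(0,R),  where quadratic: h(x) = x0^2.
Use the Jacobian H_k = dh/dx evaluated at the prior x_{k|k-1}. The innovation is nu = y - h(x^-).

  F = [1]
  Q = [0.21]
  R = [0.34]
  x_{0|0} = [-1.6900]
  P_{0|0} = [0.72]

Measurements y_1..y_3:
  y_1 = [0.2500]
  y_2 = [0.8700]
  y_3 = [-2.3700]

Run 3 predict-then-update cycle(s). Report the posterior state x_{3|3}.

step 1: x^-=[-1.6900]  P^-=[0.9300]  H_jac=[-3.3800]  S=[10.9647]  K=[-0.2867]  nu=[-2.6061]  x^+=[-0.9429]  P^+=[0.0288]
step 2: x^-=[-0.9429]  P^-=[0.2388]  H_jac=[-1.8857]  S=[1.1893]  K=[-0.3787]  nu=[-0.0190]  x^+=[-0.9357]  P^+=[0.0683]
step 3: x^-=[-0.9357]  P^-=[0.2783]  H_jac=[-1.8713]  S=[1.3145]  K=[-0.3962]  nu=[-3.2455]  x^+=[0.3501]  P^+=[0.0720]

x_post = [0.3501]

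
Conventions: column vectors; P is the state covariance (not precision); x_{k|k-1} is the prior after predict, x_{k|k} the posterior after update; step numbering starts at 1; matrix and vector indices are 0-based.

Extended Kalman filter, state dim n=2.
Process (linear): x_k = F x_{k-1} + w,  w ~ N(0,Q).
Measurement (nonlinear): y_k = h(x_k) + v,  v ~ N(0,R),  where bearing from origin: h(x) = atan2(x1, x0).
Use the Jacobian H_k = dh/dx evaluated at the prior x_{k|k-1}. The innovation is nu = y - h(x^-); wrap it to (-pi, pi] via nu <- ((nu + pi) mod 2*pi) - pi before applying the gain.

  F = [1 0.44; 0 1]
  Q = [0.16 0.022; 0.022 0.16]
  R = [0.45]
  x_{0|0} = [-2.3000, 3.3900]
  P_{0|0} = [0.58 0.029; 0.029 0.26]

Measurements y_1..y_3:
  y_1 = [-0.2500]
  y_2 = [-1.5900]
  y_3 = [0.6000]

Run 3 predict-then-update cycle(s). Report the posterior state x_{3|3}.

step 1: x^-=[-0.8084, 3.3900]  P^-=[0.8159 0.1654; 0.1654 0.4200]  H_jac=[-0.2791 -0.0666]  S=[0.5216]  K=[-0.4577; -0.1421]  nu=[-2.0549]  x^+=[0.1321, 3.6820]  P^+=[0.7066 0.1315; 0.1315 0.4095]
step 2: x^-=[1.7522, 3.6820]  P^-=[1.0616 0.3336; 0.3336 0.5695]  H_jac=[-0.2214 0.1054]  S=[0.4928]  K=[-0.4057; -0.0281]  nu=[-2.7166]  x^+=[2.8543, 3.7585]  P^+=[0.9805 0.3280; 0.3280 0.5691]
step 3: x^-=[4.5080, 3.7585]  P^-=[1.5393 0.6004; 0.6004 0.7291]  H_jac=[-0.1091 0.1309]  S=[0.4637]  K=[-0.1928; 0.0645]  nu=[-0.0950]  x^+=[4.5263, 3.7524]  P^+=[1.5221 0.6062; 0.6062 0.7271]

x_post = [4.5263, 3.7524]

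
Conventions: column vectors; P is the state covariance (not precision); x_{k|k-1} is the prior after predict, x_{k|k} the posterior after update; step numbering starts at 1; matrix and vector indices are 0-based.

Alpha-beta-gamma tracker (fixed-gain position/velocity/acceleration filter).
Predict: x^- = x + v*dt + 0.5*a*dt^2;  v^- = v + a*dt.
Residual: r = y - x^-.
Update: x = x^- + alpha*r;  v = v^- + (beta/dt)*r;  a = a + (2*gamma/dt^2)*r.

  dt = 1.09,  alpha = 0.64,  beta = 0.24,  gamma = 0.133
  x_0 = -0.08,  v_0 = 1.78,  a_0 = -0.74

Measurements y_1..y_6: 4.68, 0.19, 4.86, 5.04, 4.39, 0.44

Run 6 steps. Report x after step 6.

x_post = 1.6568

step 1: x_pred=1.4206  r=3.2594  x^+=3.5066  v^+=1.6911  a^+=-0.0103
step 2: x_pred=5.3438  r=-5.1538  x^+=2.0454  v^+=0.5451  a^+=-1.1641
step 3: x_pred=1.9480  r=2.9120  x^+=3.8117  v^+=-0.0826  a^+=-0.5122
step 4: x_pred=3.4174  r=1.6226  x^+=4.4559  v^+=-0.2836  a^+=-0.1489
step 5: x_pred=4.0583  r=0.3317  x^+=4.2706  v^+=-0.3728  a^+=-0.0746
step 6: x_pred=3.8199  r=-3.3799  x^+=1.6568  v^+=-1.1984  a^+=-0.8313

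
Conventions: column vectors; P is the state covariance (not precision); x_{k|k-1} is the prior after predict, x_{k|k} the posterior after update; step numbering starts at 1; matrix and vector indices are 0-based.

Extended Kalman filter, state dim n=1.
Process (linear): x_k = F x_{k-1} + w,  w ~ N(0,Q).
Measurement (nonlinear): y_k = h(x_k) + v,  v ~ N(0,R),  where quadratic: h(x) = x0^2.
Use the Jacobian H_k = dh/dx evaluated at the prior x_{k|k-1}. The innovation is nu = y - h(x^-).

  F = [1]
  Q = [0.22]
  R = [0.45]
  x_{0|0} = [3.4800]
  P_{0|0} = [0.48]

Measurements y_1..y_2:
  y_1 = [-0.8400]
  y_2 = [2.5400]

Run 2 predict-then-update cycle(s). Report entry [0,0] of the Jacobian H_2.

step 1: x^-=[3.4800]  P^-=[0.7000]  H_jac=[6.9600]  S=[34.3591]  K=[0.1418]  nu=[-12.9504]  x^+=[1.6437]  P^+=[0.0092]
step 2: x^-=[1.6437]  P^-=[0.2292]  H_jac=[3.2874]  S=[2.9266]  K=[0.2574]  nu=[-0.1617]  x^+=[1.6021]  P^+=[0.0352]

H_jac[0,0] = 3.2874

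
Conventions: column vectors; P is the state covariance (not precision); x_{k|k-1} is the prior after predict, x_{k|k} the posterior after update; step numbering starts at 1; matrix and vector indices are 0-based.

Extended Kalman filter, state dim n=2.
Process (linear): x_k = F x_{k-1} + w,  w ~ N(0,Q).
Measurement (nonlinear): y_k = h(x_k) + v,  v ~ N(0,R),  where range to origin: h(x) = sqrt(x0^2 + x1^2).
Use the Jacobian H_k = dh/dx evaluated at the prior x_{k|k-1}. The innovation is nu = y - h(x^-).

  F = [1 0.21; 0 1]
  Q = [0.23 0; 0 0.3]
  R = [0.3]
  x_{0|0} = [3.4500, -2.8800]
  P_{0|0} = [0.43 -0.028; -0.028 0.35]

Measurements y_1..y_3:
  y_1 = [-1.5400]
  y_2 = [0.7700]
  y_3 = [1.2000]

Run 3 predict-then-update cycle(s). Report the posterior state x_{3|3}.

x_post = [-0.1528, -1.0197]

step 1: x^-=[2.8452, -2.8800]  P^-=[0.6637 0.0455; 0.0455 0.6500]  H_jac=[0.7028 -0.7114]  S=[0.9113]  K=[0.4763; -0.4723]  nu=[-5.5884]  x^+=[0.1833, -0.2403]  P^+=[0.4569 0.2505; 0.2505 0.4467]
step 2: x^-=[0.1328, -0.2403]  P^-=[0.8118 0.3443; 0.3443 0.7467]  H_jac=[0.4836 -0.8753]  S=[0.7704]  K=[0.1184; -0.6322]  nu=[0.4954]  x^+=[0.1915, -0.5535]  P^+=[0.8010 0.4020; 0.4020 0.4388]
step 3: x^-=[0.0752, -0.5535]  P^-=[1.2192 0.4942; 0.4942 0.7388]  H_jac=[0.1347 -0.9909]  S=[0.9156]  K=[-0.3555; -0.7268]  nu=[0.6414]  x^+=[-0.1528, -1.0197]  P^+=[1.1035 0.2576; 0.2576 0.2551]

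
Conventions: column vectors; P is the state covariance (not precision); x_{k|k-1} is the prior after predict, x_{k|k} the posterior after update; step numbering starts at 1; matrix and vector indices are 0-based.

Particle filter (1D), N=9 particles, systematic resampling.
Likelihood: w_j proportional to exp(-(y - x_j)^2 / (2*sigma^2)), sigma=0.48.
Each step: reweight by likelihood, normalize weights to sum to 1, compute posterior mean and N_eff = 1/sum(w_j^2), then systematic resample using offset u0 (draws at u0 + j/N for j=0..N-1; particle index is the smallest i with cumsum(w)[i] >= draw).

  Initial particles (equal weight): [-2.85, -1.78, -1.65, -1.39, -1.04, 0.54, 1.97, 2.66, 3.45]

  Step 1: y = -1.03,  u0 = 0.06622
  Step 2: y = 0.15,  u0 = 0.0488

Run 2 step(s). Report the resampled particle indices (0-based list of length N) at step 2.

step 1: w=[0.0003, 0.1185, 0.1744, 0.3032, 0.4016, 0.0019, 0.0000, 0.0000, 0.0000]  mean=-1.3378  Neff=3.3589  idx=[1, 2, 2, 3, 3, 4, 4, 4, 4]
step 2: w=[0.0016, 0.0044, 0.0044, 0.0293, 0.0293, 0.2328, 0.2328, 0.2328, 0.2328]  mean=-1.0671  Neff=4.5776  idx=[4, 5, 5, 6, 6, 7, 7, 8, 8]

resampled_idx = [4, 5, 5, 6, 6, 7, 7, 8, 8]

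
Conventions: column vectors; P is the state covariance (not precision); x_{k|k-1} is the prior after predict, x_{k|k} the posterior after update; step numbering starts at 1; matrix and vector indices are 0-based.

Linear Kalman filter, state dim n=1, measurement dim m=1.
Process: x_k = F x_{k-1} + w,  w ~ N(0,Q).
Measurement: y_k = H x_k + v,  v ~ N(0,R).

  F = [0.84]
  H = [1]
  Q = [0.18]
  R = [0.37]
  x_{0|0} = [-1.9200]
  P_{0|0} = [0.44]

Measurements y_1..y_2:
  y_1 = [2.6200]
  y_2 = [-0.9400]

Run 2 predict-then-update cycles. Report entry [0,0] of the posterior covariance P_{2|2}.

step 1: x^-=[-1.6128]  P^-=[0.4905]  S=[0.8605]  K=[0.5700]  nu=[4.2328]  x^+=[0.7999]  P^+=[0.2109]
step 2: x^-=[0.6719]  P^-=[0.3288]  S=[0.6988]  K=[0.4705]  nu=[-1.6119]  x^+=[-0.0865]  P^+=[0.1741]

P_post[0,0] = 0.1741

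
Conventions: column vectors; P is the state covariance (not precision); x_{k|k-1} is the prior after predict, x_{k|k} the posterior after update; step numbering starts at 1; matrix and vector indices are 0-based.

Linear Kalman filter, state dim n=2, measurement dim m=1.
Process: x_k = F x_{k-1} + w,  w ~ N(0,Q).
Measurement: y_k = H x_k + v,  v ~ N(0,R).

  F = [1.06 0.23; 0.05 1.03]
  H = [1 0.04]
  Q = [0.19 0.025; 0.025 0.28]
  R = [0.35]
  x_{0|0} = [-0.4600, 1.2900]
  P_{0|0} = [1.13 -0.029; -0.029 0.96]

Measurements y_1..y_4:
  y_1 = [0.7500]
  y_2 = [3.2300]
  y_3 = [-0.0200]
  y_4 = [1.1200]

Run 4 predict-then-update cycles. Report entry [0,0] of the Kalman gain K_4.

step 1: x^-=[-0.1909, 1.3057]  P^-=[1.4963 0.2803; 0.2803 1.2983]  S=[1.8708]  K=[0.8058; 0.1776]  nu=[0.8887]  x^+=[0.5252, 1.4635]  P^+=[0.2815 0.0126; 0.0126 1.2393]
step 2: x^-=[0.8933, 1.5337]  P^-=[0.5780 0.3474; 0.3474 1.5968]  S=[0.9584]  K=[0.6176; 0.4291]  nu=[2.2753]  x^+=[2.2986, 2.5101]  P^+=[0.2124 0.0934; 0.0934 1.4203]
step 3: x^-=[3.0139, 2.7003]  P^-=[0.5494 0.4758; 0.4758 1.7969]  S=[0.9403]  K=[0.6045; 0.5824]  nu=[-3.1419]  x^+=[1.1147, 0.8705]  P^+=[0.2058 0.1447; 0.1447 1.4780]
step 4: x^-=[1.3818, 0.9523]  P^-=[0.5700 0.5457; 0.5457 1.8634]  S=[0.9666]  K=[0.6122; 0.6417]  nu=[-0.2999]  x^+=[1.1982, 0.7599]  P^+=[0.2076 0.1660; 0.1660 1.4654]

K[0,0] = 0.6122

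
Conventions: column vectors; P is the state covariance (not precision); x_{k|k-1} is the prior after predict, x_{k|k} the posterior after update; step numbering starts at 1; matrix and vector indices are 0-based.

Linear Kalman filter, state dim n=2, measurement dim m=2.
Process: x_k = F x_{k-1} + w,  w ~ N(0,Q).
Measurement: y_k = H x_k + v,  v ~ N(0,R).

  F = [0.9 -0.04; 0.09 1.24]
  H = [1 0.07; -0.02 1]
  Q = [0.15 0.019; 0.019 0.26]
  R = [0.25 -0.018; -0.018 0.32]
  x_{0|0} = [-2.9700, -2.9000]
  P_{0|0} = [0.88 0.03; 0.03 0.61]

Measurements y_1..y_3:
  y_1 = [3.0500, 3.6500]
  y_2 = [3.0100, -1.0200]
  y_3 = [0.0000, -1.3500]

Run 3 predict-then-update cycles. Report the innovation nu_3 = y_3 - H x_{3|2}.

step 1: x^-=[-2.5570, -3.8633]  P^-=[0.8616 0.0934; 0.0934 1.2118]  S=[1.1306 0.1429; 0.1429 1.5284]  K=[0.7707 -0.0222; 0.0583 0.7862]  nu=[5.8774, 7.4622]  x^+=[1.8068, 2.3459]  P^+=[0.1943 -0.0171; -0.0171 0.2502]
step 2: x^-=[1.5323, 3.0715]  P^-=[0.3090 0.0033; 0.0033 0.6424]  S=[0.5626 0.0241; 0.0241 0.9624]  K=[0.5503 -0.0168; 0.0573 0.6660]  nu=[1.2627, -4.0609]  x^+=[2.2953, 0.4393]  P^+=[0.1388 -0.0125; -0.0125 0.2118]
step 3: x^-=[2.0482, 0.7513]  P^-=[0.2636 0.0058; 0.0058 0.5841]  S=[0.5173 0.0234; 0.0234 0.9039]  K=[0.5110 -0.0126; 0.0611 0.6444]  nu=[-2.1008, -2.0603]  x^+=[1.0007, -0.7048]  P^+=[0.1287 -0.0107; -0.0107 0.2049]

innov = [-2.1008, -2.0603]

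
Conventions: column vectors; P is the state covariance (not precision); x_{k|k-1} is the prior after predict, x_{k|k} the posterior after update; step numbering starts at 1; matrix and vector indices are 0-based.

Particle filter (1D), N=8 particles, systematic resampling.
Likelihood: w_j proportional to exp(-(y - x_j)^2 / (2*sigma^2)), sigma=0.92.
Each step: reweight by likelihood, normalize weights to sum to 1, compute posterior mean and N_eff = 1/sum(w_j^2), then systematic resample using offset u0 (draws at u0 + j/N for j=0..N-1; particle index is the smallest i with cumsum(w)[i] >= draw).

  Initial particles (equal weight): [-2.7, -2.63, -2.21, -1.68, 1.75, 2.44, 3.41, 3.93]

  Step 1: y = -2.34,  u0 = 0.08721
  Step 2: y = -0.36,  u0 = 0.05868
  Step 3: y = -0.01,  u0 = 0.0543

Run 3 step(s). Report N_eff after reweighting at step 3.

N_eff = 6.1983

step 1: w=[0.2544, 0.2613, 0.2719, 0.2123, 0.0000, 0.0000, 0.0000, 0.0000]  mean=-2.3318  Neff=3.9676  idx=[0, 0, 1, 1, 2, 2, 3, 3]
step 2: w=[0.0341, 0.0341, 0.0413, 0.0413, 0.1148, 0.1148, 0.3097, 0.3097]  mean=-1.9498  Neff=4.4645  idx=[1, 4, 5, 6, 6, 6, 7, 7]
step 3: w=[0.0128, 0.0525, 0.0525, 0.1764, 0.1764, 0.1764, 0.1764, 0.1764]  mean=-1.7487  Neff=6.1983  idx=[1, 3, 4, 4, 5, 6, 6, 7]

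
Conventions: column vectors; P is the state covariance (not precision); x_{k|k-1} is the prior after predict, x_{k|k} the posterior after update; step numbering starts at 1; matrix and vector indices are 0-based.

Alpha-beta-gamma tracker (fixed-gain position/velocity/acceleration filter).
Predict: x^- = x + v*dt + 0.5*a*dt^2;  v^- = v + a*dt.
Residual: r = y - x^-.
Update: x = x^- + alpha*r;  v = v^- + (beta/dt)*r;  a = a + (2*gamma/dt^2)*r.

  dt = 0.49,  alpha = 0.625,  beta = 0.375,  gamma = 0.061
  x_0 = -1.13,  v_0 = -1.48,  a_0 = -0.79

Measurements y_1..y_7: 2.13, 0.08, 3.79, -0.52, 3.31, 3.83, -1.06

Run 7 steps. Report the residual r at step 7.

step 1: x_pred=-1.9500  r=4.0800  x^+=0.6000  v^+=1.2554  a^+=1.2832
step 2: x_pred=1.3692  r=-1.2892  x^+=0.5634  v^+=0.8975  a^+=0.6281
step 3: x_pred=1.0786  r=2.7114  x^+=2.7732  v^+=3.2803  a^+=2.0058
step 4: x_pred=4.6214  r=-5.1414  x^+=1.4080  v^+=0.3284  a^+=-0.6066
step 5: x_pred=1.4961  r=1.8139  x^+=2.6298  v^+=1.4193  a^+=0.3150
step 6: x_pred=3.3631  r=0.4669  x^+=3.6549  v^+=1.9310  a^+=0.5523
step 7: x_pred=4.6674  r=-5.7274  x^+=1.0878  v^+=-2.1816  a^+=-2.3580

resid = -5.7274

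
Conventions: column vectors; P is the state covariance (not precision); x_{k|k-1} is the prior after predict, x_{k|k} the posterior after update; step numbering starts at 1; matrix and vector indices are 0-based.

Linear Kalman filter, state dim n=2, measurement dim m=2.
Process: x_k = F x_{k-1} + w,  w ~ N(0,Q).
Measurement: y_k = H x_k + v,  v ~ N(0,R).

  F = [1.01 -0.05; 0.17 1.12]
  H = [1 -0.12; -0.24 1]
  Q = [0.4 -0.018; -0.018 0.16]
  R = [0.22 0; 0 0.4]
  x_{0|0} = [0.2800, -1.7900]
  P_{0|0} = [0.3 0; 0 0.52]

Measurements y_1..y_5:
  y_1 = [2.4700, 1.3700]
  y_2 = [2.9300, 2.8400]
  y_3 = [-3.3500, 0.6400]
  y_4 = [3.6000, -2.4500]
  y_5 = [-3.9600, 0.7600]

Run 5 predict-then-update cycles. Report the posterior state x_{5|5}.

x_post = [-2.1904, 0.1605]

step 1: x^-=[0.3723, -1.9572]  P^-=[0.7073 0.0044; 0.0044 0.8210]  S=[0.9381 -0.2638; -0.2638 1.2596]  K=[0.7614 0.0281; 0.0879 0.6693]  nu=[1.8628, 3.4166]  x^+=[1.8867, 0.4932]  P^+=[0.1739 0.0530; 0.0530 0.2804]
step 2: x^-=[1.8809, 0.8732]  P^-=[0.5727 0.0556; 0.0556 0.5370]  S=[0.7871 -0.1447; -0.1447 0.9433]  K=[0.7236 0.0242; 0.0935 0.5695]  nu=[1.1539, 2.4183]  x^+=[2.7744, 2.3581]  P^+=[0.1651 0.0493; 0.0493 0.2396]
step 3: x^-=[2.6843, 3.1127]  P^-=[0.5640 0.0523; 0.0523 0.4841]  S=[0.7785 -0.1397; -0.1397 0.8915]  K=[0.7200 0.0196; 0.0900 0.5431]  nu=[-5.6607, -1.8285]  x^+=[-1.4274, 1.6104]  P^+=[0.1641 0.0472; 0.0472 0.2286]
step 4: x^-=[-1.5222, 1.5610]  P^-=[0.5632 0.0504; 0.0504 0.4694]  S=[0.7778 -0.1397; -0.1397 0.8777]  K=[0.7195 0.0179; 0.0884 0.5351]  nu=[5.3095, -4.3763]  x^+=[2.2195, -0.3114]  P^+=[0.1639 0.0465; 0.0465 0.2252]
step 5: x^-=[2.2572, 0.0285]  P^-=[0.5630 0.0497; 0.0497 0.4649]  S=[0.7778 -0.1398; -0.1398 0.8735]  K=[0.7193 0.0173; 0.0879 0.5327]  nu=[-6.2138, 1.2732]  x^+=[-2.1904, 0.1605]  P^+=[0.1638 0.0462; 0.0462 0.2242]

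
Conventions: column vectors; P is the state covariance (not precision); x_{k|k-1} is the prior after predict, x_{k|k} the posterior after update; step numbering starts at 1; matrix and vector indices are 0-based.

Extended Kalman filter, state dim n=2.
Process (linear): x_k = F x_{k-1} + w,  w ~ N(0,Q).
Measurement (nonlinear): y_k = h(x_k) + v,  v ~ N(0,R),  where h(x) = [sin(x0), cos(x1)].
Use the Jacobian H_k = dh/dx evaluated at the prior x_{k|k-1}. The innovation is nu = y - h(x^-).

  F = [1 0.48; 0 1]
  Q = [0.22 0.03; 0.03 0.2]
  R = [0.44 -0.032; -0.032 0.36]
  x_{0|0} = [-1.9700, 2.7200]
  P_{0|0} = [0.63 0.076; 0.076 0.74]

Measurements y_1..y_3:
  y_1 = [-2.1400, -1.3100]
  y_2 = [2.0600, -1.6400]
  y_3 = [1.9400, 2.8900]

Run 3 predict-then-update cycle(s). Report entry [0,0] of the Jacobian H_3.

step 1: x^-=[-0.6644, 2.7200]  P^-=[1.0935 0.4612; 0.4612 0.9400]  H_jac=[0.7873 0.0000; 0.0000 -0.4092]  S=[1.1177 -0.1806; -0.1806 0.5174]  K=[0.7537 -0.1017; 0.2170 -0.6677]  nu=[-1.5234, -0.3976]  x^+=[-1.7722, 2.6549]  P^+=[0.4254 0.1484; 0.1484 0.6044]
step 2: x^-=[-0.4979, 2.6549]  P^-=[0.9271 0.4685; 0.4685 0.8044]  H_jac=[0.8786 0.0000; 0.0000 -0.4677]  S=[1.1557 -0.2245; -0.2245 0.5359]  K=[0.6808 -0.1236; 0.2393 -0.6017]  nu=[2.5376, -0.7561]  x^+=[1.3232, 3.7171]  P^+=[0.3455 0.1418; 0.1418 0.4795]
step 3: x^-=[3.1074, 3.7171]  P^-=[0.8120 0.4019; 0.4019 0.6795]  H_jac=[-0.9994 0.0000; 0.0000 0.5442]  S=[1.2511 -0.2506; -0.2506 0.5613]  K=[-0.6267 0.1099; -0.2077 0.5662]  nu=[1.9058, 3.7289]  x^+=[2.3230, 5.4326]  P^+=[0.2794 0.1096; 0.1096 0.3867]

H_jac[0,0] = -0.9994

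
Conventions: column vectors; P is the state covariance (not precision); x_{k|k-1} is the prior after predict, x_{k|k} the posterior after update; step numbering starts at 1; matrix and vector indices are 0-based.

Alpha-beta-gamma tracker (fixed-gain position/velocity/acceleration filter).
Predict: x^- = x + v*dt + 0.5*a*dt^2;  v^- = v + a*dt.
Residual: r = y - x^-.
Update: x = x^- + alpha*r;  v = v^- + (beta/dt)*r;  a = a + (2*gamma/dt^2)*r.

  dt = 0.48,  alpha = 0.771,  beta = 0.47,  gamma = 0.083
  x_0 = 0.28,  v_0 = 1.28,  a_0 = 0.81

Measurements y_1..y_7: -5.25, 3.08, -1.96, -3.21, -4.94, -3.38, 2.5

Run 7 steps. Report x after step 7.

x_post = 0.7657

step 1: x_pred=0.9877  r=-6.2377  x^+=-3.8216  v^+=-4.4390  a^+=-3.6842
step 2: x_pred=-6.3767  r=9.4567  x^+=0.9144  v^+=3.0523  a^+=3.1292
step 3: x_pred=2.7400  r=-4.7000  x^+=-0.8837  v^+=-0.0478  a^+=-0.2571
step 4: x_pred=-0.9362  r=-2.2738  x^+=-2.6893  v^+=-2.3975  a^+=-1.8953
step 5: x_pred=-4.0585  r=-0.8815  x^+=-4.7381  v^+=-4.1705  a^+=-2.5304
step 6: x_pred=-7.0314  r=3.6514  x^+=-4.2162  v^+=-1.8097  a^+=0.1004
step 7: x_pred=-5.0733  r=7.5733  x^+=0.7657  v^+=5.6540  a^+=5.5568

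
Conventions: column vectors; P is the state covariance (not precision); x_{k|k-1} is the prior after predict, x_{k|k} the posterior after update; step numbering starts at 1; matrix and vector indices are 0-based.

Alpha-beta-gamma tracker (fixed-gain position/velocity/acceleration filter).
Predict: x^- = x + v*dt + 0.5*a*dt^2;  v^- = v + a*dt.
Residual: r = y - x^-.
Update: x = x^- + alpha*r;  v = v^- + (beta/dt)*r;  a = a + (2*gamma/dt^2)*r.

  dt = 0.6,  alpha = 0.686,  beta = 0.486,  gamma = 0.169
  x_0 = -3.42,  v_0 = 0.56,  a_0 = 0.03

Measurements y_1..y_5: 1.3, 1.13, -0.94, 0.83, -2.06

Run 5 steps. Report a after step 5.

step 1: x_pred=-3.0786  r=4.3786  x^+=-0.0749  v^+=4.1247  a^+=4.1410
step 2: x_pred=3.1453  r=-2.0153  x^+=1.7628  v^+=4.9769  a^+=2.2489
step 3: x_pred=5.1537  r=-6.0937  x^+=0.9734  v^+=1.3903  a^+=-3.4725
step 4: x_pred=1.1826  r=-0.3526  x^+=0.9407  v^+=-0.9788  a^+=-3.8035
step 5: x_pred=-0.3312  r=-1.7288  x^+=-1.5172  v^+=-4.6612  a^+=-5.4266

a_post = -5.4266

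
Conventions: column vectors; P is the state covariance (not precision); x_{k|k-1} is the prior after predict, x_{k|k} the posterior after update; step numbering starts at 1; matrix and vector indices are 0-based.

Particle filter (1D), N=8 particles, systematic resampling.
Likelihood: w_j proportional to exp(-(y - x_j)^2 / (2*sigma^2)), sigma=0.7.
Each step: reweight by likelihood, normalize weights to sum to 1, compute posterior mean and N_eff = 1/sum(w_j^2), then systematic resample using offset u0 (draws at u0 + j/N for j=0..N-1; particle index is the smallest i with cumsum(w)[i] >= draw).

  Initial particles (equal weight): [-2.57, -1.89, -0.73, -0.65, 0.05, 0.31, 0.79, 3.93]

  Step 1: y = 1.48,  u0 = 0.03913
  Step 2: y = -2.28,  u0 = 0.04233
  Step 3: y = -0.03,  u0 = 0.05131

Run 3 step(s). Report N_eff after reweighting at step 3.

N_eff = 7.9775

step 1: w=[0.0000, 0.0000, 0.0068, 0.0097, 0.1234, 0.2460, 0.6118, 0.0022]  mean=0.5630  Neff=2.2209  idx=[4, 5, 5, 6, 6, 6, 6, 6]
step 2: w=[0.6147, 0.1666, 0.1666, 0.0104, 0.0104, 0.0104, 0.0104, 0.0104]  mean=0.1752  Neff=2.3048  idx=[0, 0, 0, 0, 0, 1, 2, 2]
step 3: w=[0.1301, 0.1301, 0.1301, 0.1301, 0.1301, 0.1164, 0.1164, 0.1164]  mean=0.1408  Neff=7.9775  idx=[0, 1, 2, 3, 4, 5, 6, 7]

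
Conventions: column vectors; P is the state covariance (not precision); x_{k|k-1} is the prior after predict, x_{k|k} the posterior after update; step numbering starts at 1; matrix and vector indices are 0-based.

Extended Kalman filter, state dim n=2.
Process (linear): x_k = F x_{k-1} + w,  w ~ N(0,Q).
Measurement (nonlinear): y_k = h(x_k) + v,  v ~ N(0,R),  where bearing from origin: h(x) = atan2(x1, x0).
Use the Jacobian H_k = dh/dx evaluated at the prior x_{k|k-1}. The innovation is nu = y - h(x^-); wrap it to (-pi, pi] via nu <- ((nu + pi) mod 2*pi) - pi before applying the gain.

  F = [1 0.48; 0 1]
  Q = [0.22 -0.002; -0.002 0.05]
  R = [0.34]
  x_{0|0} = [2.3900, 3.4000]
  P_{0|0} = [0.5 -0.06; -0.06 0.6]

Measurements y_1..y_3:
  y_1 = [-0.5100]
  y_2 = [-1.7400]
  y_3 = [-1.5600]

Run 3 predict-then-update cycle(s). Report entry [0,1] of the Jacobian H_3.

H_jac[0,1] = 0.1187

step 1: x^-=[4.0220, 3.4000]  P^-=[0.8006 0.2260; 0.2260 0.6500]  H_jac=[-0.1226 0.1450]  S=[0.3577]  K=[-0.1828; 0.1861]  nu=[-1.2118]  x^+=[4.2435, 3.1745]  P^+=[0.7887 0.2382; 0.2382 0.6376]
step 2: x^-=[5.7673, 3.1745]  P^-=[1.3842 0.5422; 0.5422 0.6876]  H_jac=[-0.0732 0.1331]  S=[0.3490]  K=[-0.0838; 0.1484]  nu=[-2.2432]  x^+=[5.9552, 2.8417]  P^+=[1.3818 0.5466; 0.5466 0.6799]
step 3: x^-=[7.3192, 2.8417]  P^-=[2.2831 0.8709; 0.8709 0.7299]  H_jac=[-0.0461 0.1187]  S=[0.3456]  K=[-0.0053; 0.1346]  nu=[-1.9303]  x^+=[7.3295, 2.5819]  P^+=[2.2831 0.8712; 0.8712 0.7237]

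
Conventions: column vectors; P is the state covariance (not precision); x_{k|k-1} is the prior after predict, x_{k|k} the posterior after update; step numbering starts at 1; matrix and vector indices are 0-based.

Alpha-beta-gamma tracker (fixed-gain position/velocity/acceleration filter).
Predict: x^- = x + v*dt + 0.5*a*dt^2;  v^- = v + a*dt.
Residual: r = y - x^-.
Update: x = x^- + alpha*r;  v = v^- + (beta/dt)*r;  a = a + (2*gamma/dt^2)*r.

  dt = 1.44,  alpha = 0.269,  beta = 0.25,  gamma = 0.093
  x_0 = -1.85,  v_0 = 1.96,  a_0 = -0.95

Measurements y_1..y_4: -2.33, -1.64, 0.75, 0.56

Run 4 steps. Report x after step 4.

x_post = -5.1323

step 1: x_pred=-0.0126  r=-2.3174  x^+=-0.6360  v^+=0.1897  a^+=-1.1579
step 2: x_pred=-1.5633  r=-0.0767  x^+=-1.5839  v^+=-1.4910  a^+=-1.1648
step 3: x_pred=-4.9386  r=5.6886  x^+=-3.4083  v^+=-2.1806  a^+=-0.6545
step 4: x_pred=-7.2270  r=7.7870  x^+=-5.1323  v^+=-1.7712  a^+=0.0440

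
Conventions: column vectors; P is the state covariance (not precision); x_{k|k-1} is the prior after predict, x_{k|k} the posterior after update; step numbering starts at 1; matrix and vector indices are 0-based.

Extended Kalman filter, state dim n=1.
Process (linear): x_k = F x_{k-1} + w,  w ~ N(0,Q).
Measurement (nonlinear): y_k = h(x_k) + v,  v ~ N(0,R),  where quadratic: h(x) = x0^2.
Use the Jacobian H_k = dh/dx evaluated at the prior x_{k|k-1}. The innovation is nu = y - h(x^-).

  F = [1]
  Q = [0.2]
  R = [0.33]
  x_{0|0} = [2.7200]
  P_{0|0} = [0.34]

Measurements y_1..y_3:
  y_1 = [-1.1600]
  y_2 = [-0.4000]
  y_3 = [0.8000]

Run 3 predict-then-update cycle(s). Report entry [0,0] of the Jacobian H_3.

H_jac[0,0] = 1.1727

step 1: x^-=[2.7200]  P^-=[0.5400]  H_jac=[5.4400]  S=[16.3105]  K=[0.1801]  nu=[-8.5584]  x^+=[1.1786]  P^+=[0.0109]
step 2: x^-=[1.1786]  P^-=[0.2109]  H_jac=[2.3572]  S=[1.5020]  K=[0.3310]  nu=[-1.7891]  x^+=[0.5864]  P^+=[0.0463]
step 3: x^-=[0.5864]  P^-=[0.2463]  H_jac=[1.1727]  S=[0.6688]  K=[0.4320]  nu=[0.4562]  x^+=[0.7834]  P^+=[0.1216]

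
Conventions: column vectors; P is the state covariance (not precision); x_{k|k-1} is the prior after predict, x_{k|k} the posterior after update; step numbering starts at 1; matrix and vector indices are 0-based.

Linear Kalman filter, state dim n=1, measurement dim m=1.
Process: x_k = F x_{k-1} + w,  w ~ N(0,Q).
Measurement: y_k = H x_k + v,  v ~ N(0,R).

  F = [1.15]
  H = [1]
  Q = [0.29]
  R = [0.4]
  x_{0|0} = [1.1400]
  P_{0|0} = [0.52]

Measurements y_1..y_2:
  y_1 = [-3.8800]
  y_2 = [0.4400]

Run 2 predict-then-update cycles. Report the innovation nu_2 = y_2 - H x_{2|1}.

step 1: x^-=[1.3110]  P^-=[0.9777]  S=[1.3777]  K=[0.7097]  nu=[-5.1910]  x^+=[-2.3729]  P^+=[0.2839]
step 2: x^-=[-2.7288]  P^-=[0.6654]  S=[1.0654]  K=[0.6246]  nu=[3.1688]  x^+=[-0.7497]  P^+=[0.2498]

innov = [3.1688]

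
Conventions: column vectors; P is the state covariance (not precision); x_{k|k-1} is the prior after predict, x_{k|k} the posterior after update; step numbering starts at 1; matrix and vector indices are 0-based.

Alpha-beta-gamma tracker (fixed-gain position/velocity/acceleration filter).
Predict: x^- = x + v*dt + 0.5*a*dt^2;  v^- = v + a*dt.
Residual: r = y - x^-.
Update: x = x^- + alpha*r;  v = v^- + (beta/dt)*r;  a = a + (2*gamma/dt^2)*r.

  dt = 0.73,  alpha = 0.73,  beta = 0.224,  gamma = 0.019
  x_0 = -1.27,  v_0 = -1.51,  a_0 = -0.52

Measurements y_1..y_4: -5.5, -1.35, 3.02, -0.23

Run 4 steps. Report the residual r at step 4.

resid = -1.6011

step 1: x_pred=-2.5109  r=-2.9891  x^+=-4.6929  v^+=-2.8068  a^+=-0.7331
step 2: x_pred=-6.9373  r=5.5873  x^+=-2.8586  v^+=-1.6276  a^+=-0.3347
step 3: x_pred=-4.1359  r=7.1559  x^+=1.0879  v^+=0.3238  a^+=0.1755
step 4: x_pred=1.3711  r=-1.6011  x^+=0.2023  v^+=-0.0393  a^+=0.0614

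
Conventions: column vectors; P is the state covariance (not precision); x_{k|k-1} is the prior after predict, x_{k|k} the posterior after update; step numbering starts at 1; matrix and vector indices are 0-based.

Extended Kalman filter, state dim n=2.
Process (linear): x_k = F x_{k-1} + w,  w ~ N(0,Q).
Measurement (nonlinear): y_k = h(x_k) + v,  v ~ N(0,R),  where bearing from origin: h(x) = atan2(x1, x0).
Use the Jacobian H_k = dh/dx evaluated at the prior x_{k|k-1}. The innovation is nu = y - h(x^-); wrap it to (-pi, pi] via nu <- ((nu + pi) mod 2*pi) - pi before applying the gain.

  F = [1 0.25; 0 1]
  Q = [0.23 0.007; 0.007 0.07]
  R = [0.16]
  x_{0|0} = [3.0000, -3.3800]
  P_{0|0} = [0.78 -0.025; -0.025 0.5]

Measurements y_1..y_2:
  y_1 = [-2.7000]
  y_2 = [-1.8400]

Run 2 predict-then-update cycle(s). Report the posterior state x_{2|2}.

x_post = [-0.7730, -4.1432]

step 1: x^-=[2.1550, -3.3800]  P^-=[1.0288 0.1070; 0.1070 0.5700]  H_jac=[0.2104 0.1341]  S=[0.2218]  K=[1.0403; 0.4461]  nu=[-1.6968]  x^+=[0.3898, -4.1370]  P^+=[0.7887 0.0041; 0.0041 0.5259]
step 2: x^-=[-0.6444, -4.1370]  P^-=[1.0536 0.1425; 0.1425 0.5959]  H_jac=[0.2360 -0.0368]  S=[0.2170]  K=[1.1216; 0.0541]  nu=[-0.1147]  x^+=[-0.7730, -4.1432]  P^+=[0.7806 0.1294; 0.1294 0.5952]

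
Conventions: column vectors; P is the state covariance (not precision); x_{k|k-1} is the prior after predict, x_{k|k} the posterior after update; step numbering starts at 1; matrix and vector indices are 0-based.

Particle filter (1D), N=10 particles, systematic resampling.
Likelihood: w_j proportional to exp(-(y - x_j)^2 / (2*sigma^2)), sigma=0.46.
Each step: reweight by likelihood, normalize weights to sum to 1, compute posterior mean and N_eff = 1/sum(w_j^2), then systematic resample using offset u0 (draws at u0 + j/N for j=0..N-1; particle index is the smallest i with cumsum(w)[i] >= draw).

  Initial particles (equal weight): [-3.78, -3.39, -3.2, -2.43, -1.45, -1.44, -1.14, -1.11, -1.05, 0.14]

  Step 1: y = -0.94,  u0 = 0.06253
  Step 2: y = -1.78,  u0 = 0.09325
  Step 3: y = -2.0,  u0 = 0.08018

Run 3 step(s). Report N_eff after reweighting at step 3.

step 1: w=[0.0000, 0.0000, 0.0000, 0.0013, 0.1359, 0.1392, 0.2286, 0.2347, 0.2442, 0.0160]  mean=-1.1761  Neff=4.8751  idx=[4, 5, 5, 6, 6, 7, 7, 8, 8, 8]
step 2: w=[0.1681, 0.1655, 0.1655, 0.0826, 0.0826, 0.0753, 0.0753, 0.0617, 0.0617, 0.0617]  mean=-1.2702  Neff=8.3729  idx=[0, 1, 1, 2, 2, 4, 5, 6, 8, 9]
step 3: w=[0.1571, 0.1530, 0.1530, 0.1530, 0.1530, 0.0559, 0.0494, 0.0494, 0.0381, 0.0381]  mean=-1.3625  Neff=7.7374  idx=[0, 1, 1, 2, 3, 3, 4, 5, 7, 9]

N_eff = 7.7374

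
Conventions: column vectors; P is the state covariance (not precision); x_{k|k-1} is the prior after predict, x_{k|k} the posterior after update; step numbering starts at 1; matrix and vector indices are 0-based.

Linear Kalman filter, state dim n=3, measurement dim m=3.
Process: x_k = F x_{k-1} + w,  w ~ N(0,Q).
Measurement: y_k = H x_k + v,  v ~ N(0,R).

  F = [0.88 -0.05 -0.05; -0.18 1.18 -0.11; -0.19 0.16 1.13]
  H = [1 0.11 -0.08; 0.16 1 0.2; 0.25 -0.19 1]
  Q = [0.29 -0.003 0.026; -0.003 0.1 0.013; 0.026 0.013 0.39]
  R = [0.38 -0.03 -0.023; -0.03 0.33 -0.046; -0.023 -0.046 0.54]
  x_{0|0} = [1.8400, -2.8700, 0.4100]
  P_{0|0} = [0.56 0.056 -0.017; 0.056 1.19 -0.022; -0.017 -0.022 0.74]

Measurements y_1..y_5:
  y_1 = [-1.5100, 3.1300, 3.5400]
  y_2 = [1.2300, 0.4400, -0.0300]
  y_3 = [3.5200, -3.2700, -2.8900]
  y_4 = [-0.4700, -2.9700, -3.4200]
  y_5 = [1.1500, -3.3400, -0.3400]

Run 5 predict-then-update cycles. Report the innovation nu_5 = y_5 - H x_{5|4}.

innov = [0.2502, -0.3681, 3.5834]

step 1: x^-=[1.7422, -3.7629, -0.3455]  P^-=[0.7249 -0.0965 -0.1262; -0.0965 1.7653 0.1248; -0.1262 0.1248 1.3815]  S=[1.1319 0.1290 -0.0815; 0.1290 2.1801 -0.0037; -0.0815 -0.0037 1.9292]  K=[0.6494 -0.0410 0.0654; -0.0242 0.8153 -0.1211; -0.1692 0.1859 0.6807]  nu=[-2.8659, 6.6832, 2.7350]  x^+=[-0.2137, 1.4242, 3.2434]  P^+=[0.2495 -0.0654 -0.0525; -0.0654 0.2919 -0.0305; -0.0525 -0.0305 0.3702]
step 2: x^-=[-0.4214, 1.3623, 3.9335]  P^-=[0.4951 -0.1200 -0.0996; -0.1200 0.5527 0.0166; -0.0996 0.0166 0.8947]  S=[0.8767 -0.0460 -0.0584; -0.0460 0.8930 0.0164; -0.0584 0.0164 1.4409]  K=[0.5603 -0.0401 0.0558; -0.0436 0.6005 -0.0908; -0.1440 0.1828 0.5936]  nu=[1.8163, -1.6415, -3.5993]  x^+=[0.4614, 0.6241, 1.2355]  P^+=[0.2156 -0.0579 -0.0458; -0.0579 0.2169 -0.0200; -0.0458 -0.0200 0.3231]
step 3: x^-=[0.3130, 0.5175, 1.4083]  P^-=[0.4673 -0.1038 -0.0835; -0.1038 0.4409 0.0179; -0.0835 0.0179 0.8319]  S=[0.8482 -0.0423 -0.0446; -0.0423 0.7848 0.0322; -0.0446 0.0322 1.3783]  K=[0.5468 -0.0311 0.0569; -0.0439 0.5462 -0.0808; -0.1348 0.1869 0.5772]  nu=[3.2627, -4.1193, -4.2782]  x^+=[1.9815, -1.5299, -2.2708]  P^+=[0.2099 -0.0542 -0.0432; -0.0542 0.1973 -0.0167; -0.0432 -0.0167 0.3138]
step 4: x^-=[1.9338, -1.9122, -3.1873]  P^-=[0.4623 -0.0983 -0.0788; -0.0983 0.4110 0.0181; -0.0788 0.0181 0.8191]  S=[0.8432 -0.0397 -0.0406; -0.0397 0.7563 0.0375; -0.0406 0.0375 1.3659]  K=[0.5444 -0.0272 0.0575; -0.0435 0.5289 -0.0777; -0.1324 0.1884 0.5737]  nu=[-2.4484, -0.7298, -1.0795]  x^+=[0.5586, -2.1078, -3.6199]  P^+=[0.2088 -0.0529 -0.0425; -0.0529 0.1911 -0.0158; -0.0425 -0.0158 0.3118]
step 5: x^-=[0.7780, -2.1896, -4.5339]  P^-=[0.4613 -0.0964 -0.0776; -0.0964 0.4014 0.0178; -0.0776 0.0178 0.8163]  S=[0.8422 -0.0388 -0.0395; -0.0388 0.7472 0.0391; -0.0395 0.0391 1.3632]  K=[0.5440 -0.0258 0.0576; -0.0433 0.5231 -0.0768; -0.1318 0.1889 0.5728]  nu=[0.2502, -0.3681, 3.5834]  x^+=[1.1300, -2.6683, -2.5837]  P^+=[0.2085 -0.0524 -0.0423; -0.0524 0.1890 -0.0156; -0.0423 -0.0156 0.3113]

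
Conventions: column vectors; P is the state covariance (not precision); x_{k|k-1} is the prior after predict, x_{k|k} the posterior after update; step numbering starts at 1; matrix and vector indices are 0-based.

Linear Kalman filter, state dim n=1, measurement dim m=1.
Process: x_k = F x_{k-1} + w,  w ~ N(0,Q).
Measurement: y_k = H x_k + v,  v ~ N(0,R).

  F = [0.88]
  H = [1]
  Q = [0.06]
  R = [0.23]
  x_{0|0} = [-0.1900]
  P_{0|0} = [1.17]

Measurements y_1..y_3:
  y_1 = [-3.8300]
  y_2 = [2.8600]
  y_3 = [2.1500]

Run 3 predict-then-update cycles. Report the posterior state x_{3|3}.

step 1: x^-=[-0.1672]  P^-=[0.9660]  S=[1.1960]  K=[0.8077]  nu=[-3.6628]  x^+=[-3.1256]  P^+=[0.1858]
step 2: x^-=[-2.7506]  P^-=[0.2039]  S=[0.4339]  K=[0.4699]  nu=[5.6106]  x^+=[-0.1143]  P^+=[0.1081]
step 3: x^-=[-0.1006]  P^-=[0.1437]  S=[0.3737]  K=[0.3845]  nu=[2.2506]  x^+=[0.7648]  P^+=[0.0884]

x_post = [0.7648]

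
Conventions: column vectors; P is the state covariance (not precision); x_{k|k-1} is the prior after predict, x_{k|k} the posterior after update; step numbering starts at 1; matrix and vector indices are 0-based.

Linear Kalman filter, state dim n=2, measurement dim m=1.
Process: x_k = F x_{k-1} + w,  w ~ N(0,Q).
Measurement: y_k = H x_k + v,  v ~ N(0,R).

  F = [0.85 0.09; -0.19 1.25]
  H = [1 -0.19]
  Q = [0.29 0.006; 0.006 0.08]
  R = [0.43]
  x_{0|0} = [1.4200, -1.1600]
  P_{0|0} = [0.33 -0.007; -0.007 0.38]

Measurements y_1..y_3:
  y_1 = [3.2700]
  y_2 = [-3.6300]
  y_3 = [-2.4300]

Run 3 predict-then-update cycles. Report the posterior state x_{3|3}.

step 1: x^-=[1.1026, -1.7198]  P^-=[0.5304 -0.0119; -0.0119 0.6890]  S=[0.9898]  K=[0.5382; -0.1442]  nu=[1.8406]  x^+=[2.0932, -1.9853]  P^+=[0.2438 0.0650; 0.0650 0.6684]
step 2: x^-=[1.6005, -2.8793]  P^-=[0.4815 0.1097; 0.1097 1.1023]  S=[0.9096]  K=[0.5064; -0.1096]  nu=[-5.7776]  x^+=[-1.3254, -2.2461]  P^+=[0.2482 0.1602; 0.1602 1.0914]
step 3: x^-=[-1.3287, -2.5558]  P^-=[0.5027 0.2562; 0.2562 1.7181]  S=[0.8974]  K=[0.5059; -0.0783]  nu=[-1.5869]  x^+=[-2.1316, -2.4316]  P^+=[0.2730 0.2917; 0.2917 1.7126]

x_post = [-2.1316, -2.4316]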